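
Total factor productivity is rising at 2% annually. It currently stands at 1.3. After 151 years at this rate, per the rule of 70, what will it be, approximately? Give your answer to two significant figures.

≈ 26

It doubles every 70/2 ≈ 35.00 years, so 151 years is 4.31 doublings.
2^4.31 ≈ 19.84; 1.3 × 19.84 ≈ 26.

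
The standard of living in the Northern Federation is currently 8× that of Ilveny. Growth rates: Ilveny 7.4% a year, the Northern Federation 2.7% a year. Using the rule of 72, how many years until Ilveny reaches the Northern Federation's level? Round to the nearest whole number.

The growth-rate gap is 7.4% − 2.7% = 4.7 percentage points.
So the ratio between them halves every 72/4.7 ≈ 15.32 years.
An 8× gap closes after 3 halvings: 3 × 15.32 ≈ 46 years.

roughly 46 years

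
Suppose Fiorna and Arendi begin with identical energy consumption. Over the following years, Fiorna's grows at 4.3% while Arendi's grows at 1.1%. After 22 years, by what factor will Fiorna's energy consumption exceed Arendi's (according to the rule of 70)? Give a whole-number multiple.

Only the 3.2-point difference matters.
70/3.2 ≈ 21.88 years per doubling of the ratio; 22 years gives 1.01 doublings, so ≈ 2×.

2 times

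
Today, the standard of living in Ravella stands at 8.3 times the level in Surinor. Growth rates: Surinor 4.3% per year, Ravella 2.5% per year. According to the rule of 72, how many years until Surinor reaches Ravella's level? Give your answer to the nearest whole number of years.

What matters is the difference: 1.8 pp.
Rule of 72 on the gap: the ratio halves every 72/1.8 ≈ 40.00 years.
An 8.3 times gap takes log₂(8.3) ≈ 3.05 halvings to close: 3.05 × 40.00 ≈ 122 years.

≈ 122 years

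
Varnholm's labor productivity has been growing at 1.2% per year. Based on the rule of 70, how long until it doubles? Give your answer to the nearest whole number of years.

Doubling time ≈ 70 / 1.2 = 58.33 years.

about 58 years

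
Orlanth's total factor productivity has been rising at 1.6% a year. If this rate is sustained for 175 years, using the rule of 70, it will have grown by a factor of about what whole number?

70/1.6 ≈ 43.75 years per doubling.
175 years fits 4 doublings: 2^4 = 16.

≈ 16 times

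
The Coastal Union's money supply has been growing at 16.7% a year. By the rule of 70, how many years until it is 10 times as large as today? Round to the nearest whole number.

roughly 14 years

Doubling time ≈ 70/16.7 = 4.19 years.
Reaching 10× takes log₂(10) ≈ 3.32 doublings.
3.32 × 4.19 ≈ 14 years.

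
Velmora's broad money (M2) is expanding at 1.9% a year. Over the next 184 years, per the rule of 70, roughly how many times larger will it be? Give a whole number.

≈ 32 times

70/1.9 ≈ 36.84 years per doubling.
184 years fits 5 doublings: 2^5 = 32.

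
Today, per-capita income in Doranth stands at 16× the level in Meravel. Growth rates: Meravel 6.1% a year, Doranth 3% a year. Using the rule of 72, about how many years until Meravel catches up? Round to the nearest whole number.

around 93 years

The growth-rate gap is 6.1% − 3% = 3.1 percentage points.
So the ratio between them halves every 72/3.1 ≈ 23.23 years.
A 16× gap closes after 4 halvings: 4 × 23.23 ≈ 93 years.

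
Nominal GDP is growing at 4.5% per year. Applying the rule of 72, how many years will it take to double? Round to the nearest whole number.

around 16 years

At 4.5%, doubling takes about 72/4.5 = 16.00 years.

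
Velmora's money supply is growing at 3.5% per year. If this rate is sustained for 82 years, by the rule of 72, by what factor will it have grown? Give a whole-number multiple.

Doubling time ≈ 72/3.5 = 20.57 years.
82/20.57 ≈ 4 doublings, so about 2^4 = 16×.

about 16 times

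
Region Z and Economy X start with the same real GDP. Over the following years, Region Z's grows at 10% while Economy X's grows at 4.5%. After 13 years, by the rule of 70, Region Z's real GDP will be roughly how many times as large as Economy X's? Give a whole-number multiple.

Region Z pulls ahead at 5.5 pp per year, so the ratio doubles every 70/5.5 ≈ 12.73 years.
In 13 years that's 1.02 doublings: 2^1.02 ≈ 2.

around 2 times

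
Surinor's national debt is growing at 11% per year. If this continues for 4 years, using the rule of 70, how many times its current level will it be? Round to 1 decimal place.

Doubling time ≈ 70/11 = 6.36 years.
4 years / 6.36 ≈ 0.63 doublings → factor 2^0.63 ≈ 1.5.

around 1.5 times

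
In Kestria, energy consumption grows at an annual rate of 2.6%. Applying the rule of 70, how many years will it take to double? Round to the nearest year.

70/2.6 ≈ 26.92, so it doubles roughly every 27 years.

≈ 27 years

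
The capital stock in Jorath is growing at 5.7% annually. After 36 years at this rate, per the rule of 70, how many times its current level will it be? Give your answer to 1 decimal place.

Doubles every ≈ 12.28 years (70/5.7).
36 years is 2.93 doublings; 2^2.93 ≈ 7.6×.

≈ 7.6 times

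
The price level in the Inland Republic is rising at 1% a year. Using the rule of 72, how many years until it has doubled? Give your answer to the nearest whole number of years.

Doubling time ≈ 72 / 1 = 72.00 years.

around 72 years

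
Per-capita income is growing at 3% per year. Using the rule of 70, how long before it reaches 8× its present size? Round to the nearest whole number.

approximately 70 years

One doubling takes 70/3 = 23.33 years.
8 = 2^3, so 3 doublings → 70 years.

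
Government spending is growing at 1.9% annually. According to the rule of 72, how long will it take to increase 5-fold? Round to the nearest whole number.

Doubling time ≈ 72/1.9 = 37.89 years.
Reaching 5× takes log₂(5) ≈ 2.32 doublings.
2.32 × 37.89 ≈ 88 years.

88 years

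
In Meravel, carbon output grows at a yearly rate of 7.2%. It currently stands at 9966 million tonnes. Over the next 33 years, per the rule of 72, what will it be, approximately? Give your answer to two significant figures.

It doubles every 72/7.2 ≈ 10.00 years, so 33 years is 3.30 doublings.
2^3.30 ≈ 9.85; 9966 × 9.85 ≈ 98000 million tonnes.

98000 million tonnes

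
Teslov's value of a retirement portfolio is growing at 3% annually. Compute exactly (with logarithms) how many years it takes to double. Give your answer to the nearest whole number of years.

t = ln(2) / ln(1 + 0.03) = 0.6931 / 0.029559 ≈ 23.45.
≈ 23 years.

23 years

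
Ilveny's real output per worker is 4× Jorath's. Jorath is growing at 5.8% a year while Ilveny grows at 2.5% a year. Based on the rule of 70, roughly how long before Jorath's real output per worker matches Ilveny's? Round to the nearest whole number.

Jorath gains on Ilveny at 5.8% − 2.5% = 3.3 points a year.
At that relative rate the gap halves every 70/3.3 ≈ 21.21 years.
A 4× gap closes after 2 halvings: 2 × 21.21 ≈ 42 years.

42 years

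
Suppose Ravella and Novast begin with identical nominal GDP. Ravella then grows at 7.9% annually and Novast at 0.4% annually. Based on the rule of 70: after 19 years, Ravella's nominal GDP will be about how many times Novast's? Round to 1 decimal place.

approximately 4.1 times

Rate gap = 7.9% − 0.4% = 7.5 points.
The ratio doubles every 70/7.5 ≈ 9.33 years.
19/9.33 ≈ 2.04 doublings → ratio ≈ 2^2.04 ≈ 4.1.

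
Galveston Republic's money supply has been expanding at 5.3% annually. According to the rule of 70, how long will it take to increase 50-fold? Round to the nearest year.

about 75 years

Doubling time ≈ 70/5.3 = 13.21 years.
50× is log₂ 50 ≈ 5.64 doublings, so ≈ 5.64 × 13.21 = 75 years.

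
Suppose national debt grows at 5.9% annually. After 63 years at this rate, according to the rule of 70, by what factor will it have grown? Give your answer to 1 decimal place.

approximately 39.7 times

Doubling time ≈ 70/5.9 = 11.86 years.
63 years / 11.86 ≈ 5.31 doublings → factor 2^5.31 ≈ 39.7.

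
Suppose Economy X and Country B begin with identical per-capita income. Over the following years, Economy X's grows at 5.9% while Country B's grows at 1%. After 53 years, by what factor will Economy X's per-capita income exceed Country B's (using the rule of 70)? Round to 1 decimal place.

Economy X pulls ahead at 4.9 pp per year, so the ratio doubles every 70/4.9 ≈ 14.29 years.
In 53 years that's 3.71 doublings: 2^3.71 ≈ 13.1.

13.1 times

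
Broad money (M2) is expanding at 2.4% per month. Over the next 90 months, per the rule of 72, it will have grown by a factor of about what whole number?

Doubling time ≈ 72/2.4 = 30.00 months.
90/30.00 ≈ 3 doublings, so about 2^3 = 8×.

roughly 8 times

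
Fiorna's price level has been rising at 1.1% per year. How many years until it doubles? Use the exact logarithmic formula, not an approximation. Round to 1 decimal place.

63.4 years

t = ln(2) / ln(1 + 0.011) = 0.6931 / 0.010940 ≈ 63.35.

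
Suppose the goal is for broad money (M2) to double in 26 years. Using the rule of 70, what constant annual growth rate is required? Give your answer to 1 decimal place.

70 / 26 ≈ 2.69, so about 2.7% annually.

approximately 2.7%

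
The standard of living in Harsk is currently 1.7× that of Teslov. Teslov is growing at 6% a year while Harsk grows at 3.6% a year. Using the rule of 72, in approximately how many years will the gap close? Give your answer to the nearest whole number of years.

about 23 years

What matters is the difference: 2.4 pp.
Rule of 72 on the gap: the ratio halves every 72/2.4 ≈ 30.00 years.
A 1.7× gap takes log₂(1.7) ≈ 0.77 halvings to close: 0.77 × 30.00 ≈ 23 years.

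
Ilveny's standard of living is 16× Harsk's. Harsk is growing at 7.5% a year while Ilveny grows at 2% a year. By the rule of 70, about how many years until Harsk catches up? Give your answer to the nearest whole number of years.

about 51 years

What matters is the difference: 5.5 pp.
Rule of 70 on the gap: the ratio halves every 70/5.5 ≈ 12.73 years.
A 16× gap closes after 4 halvings: 4 × 12.73 ≈ 51 years.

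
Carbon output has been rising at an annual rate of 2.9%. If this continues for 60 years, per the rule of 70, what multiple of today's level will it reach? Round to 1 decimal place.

≈ 5.6 times

Doubling time ≈ 70/2.9 = 24.14 years.
60 years / 24.14 ≈ 2.49 doublings → factor 2^2.49 ≈ 5.6.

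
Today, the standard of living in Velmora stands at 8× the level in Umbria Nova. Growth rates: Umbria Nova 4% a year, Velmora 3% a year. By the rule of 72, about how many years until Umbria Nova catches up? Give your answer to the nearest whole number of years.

≈ 216 years

What matters is the difference: 1 pp.
Rule of 72 on the gap: the ratio halves every 72/1 ≈ 72.00 years.
An 8× gap closes after 3 halvings: 3 × 72.00 ≈ 216 years.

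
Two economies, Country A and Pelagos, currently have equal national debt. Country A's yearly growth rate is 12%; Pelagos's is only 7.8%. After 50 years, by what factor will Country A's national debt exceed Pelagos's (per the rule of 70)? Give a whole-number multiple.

Rate gap = 12% − 7.8% = 4.2 points.
The ratio doubles every 70/4.2 ≈ 16.67 years.
50/16.67 ≈ 3.00 doublings → ratio ≈ 2^3.00 ≈ 8.

roughly 8 times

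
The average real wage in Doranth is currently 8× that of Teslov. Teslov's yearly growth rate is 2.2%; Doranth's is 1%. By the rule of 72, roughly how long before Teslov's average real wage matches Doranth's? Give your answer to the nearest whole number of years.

180 years

What matters is the difference: 1.2 pp.
Rule of 72 on the gap: the ratio halves every 72/1.2 ≈ 60.00 years.
An 8× gap closes after 3 halvings: 3 × 60.00 ≈ 180 years.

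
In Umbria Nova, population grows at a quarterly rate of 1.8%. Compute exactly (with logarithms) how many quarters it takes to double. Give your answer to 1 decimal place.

38.9 quarters

t = ln(2) / ln(1 + 0.018) = 0.6931 / 0.017840 ≈ 38.85.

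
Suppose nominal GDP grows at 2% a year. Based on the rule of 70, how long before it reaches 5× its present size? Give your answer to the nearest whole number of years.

At 2% it doubles every 70/2 ≈ 35.00 years.
Reaching 5× takes log₂(5) ≈ 2.32 doublings.
2.32 × 35.00 ≈ 81 years.

about 81 years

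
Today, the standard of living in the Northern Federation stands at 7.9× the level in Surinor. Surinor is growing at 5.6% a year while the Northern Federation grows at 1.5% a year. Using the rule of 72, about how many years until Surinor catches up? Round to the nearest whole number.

around 52 years

What matters is the difference: 4.1 pp.
Rule of 72 on the gap: the ratio halves every 72/4.1 ≈ 17.56 years.
A 7.9× gap takes log₂(7.9) ≈ 2.98 halvings to close: 2.98 × 17.56 ≈ 52 years.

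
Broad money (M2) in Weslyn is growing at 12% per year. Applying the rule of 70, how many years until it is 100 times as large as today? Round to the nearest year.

39 years

At 12% it doubles every 70/12 ≈ 5.83 years.
Reaching 100× takes log₂(100) ≈ 6.64 doublings.
6.64 × 5.83 ≈ 39 years.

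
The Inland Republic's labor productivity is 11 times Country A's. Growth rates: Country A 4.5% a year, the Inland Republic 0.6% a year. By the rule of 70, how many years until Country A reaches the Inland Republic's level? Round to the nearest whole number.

≈ 62 years

The growth-rate gap is 4.5% − 0.6% = 3.9 percentage points.
So the ratio between them halves every 70/3.9 ≈ 17.95 years.
An 11 times gap takes log₂(11) ≈ 3.46 halvings to close: 3.46 × 17.95 ≈ 62 years.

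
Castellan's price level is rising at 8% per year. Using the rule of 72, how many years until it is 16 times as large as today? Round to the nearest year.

about 36 years

Doubling time ≈ 72/8 = 9.00 years.
16 = 2^4, so 4 doublings → 36 years.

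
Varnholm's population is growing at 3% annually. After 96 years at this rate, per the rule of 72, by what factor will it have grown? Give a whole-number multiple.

≈ 16 times

At 3% one doubling takes ≈ 24.00 years; 96 years is 4 of them, so ×16.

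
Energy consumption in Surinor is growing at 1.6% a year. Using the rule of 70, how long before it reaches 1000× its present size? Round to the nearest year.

Doubling time ≈ 70/1.6 = 43.75 years.
Reaching 1000× takes log₂(1000) ≈ 9.97 doublings.
9.97 × 43.75 ≈ 436 years.

roughly 436 years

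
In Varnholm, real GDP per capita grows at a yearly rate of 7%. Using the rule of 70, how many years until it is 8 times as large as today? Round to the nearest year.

Doubling time ≈ 70/7 = 10.00 years.
8× is 3 doublings, so 3 × 10.00 ≈ 30 years.

roughly 30 years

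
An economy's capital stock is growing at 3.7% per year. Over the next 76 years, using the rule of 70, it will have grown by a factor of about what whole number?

At 3.7% one doubling takes ≈ 18.92 years; 76 years is 4 of them, so ×16.

approximately 16 times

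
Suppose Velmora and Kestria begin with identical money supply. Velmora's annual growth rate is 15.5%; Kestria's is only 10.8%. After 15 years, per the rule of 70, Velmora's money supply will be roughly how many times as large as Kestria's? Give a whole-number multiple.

Only the 4.7-point difference matters.
70/4.7 ≈ 14.89 years per doubling of the ratio; 15 years gives 1.01 doublings, so ≈ 2×.

around 2 times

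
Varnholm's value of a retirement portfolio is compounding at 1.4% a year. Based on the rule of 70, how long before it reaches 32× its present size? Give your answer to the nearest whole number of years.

about 250 years

One doubling takes 70/1.4 = 50.00 years.
32× is 5 doublings, so 5 × 50.00 ≈ 250 years.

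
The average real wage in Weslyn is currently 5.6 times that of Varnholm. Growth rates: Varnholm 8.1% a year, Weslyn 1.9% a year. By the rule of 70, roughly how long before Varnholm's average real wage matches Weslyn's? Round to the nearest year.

The growth-rate gap is 8.1% − 1.9% = 6.2 percentage points.
So the ratio between them halves every 70/6.2 ≈ 11.29 years.
A 5.6 times gap takes log₂(5.6) ≈ 2.49 halvings to close: 2.49 × 11.29 ≈ 28 years.

approximately 28 years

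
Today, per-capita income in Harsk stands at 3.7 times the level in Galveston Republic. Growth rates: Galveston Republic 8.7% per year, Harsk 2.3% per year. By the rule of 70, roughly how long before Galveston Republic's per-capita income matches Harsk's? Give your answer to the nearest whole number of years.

Galveston Republic gains on Harsk at 8.7% − 2.3% = 6.4 points a year.
At that relative rate the gap halves every 70/6.4 ≈ 10.94 years.
A 3.7 times gap takes log₂(3.7) ≈ 1.89 halvings to close: 1.89 × 10.94 ≈ 21 years.

roughly 21 years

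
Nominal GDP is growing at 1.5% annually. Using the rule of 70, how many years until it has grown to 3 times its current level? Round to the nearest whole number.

roughly 74 years

Doubling time ≈ 70/1.5 = 46.67 years.
3× is log₂ 3 ≈ 1.58 doublings, so ≈ 1.58 × 46.67 = 74 years.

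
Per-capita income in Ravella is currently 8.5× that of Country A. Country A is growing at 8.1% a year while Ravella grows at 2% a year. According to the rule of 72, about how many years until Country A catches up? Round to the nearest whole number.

about 36 years

What matters is the difference: 6.1 pp.
Rule of 72 on the gap: the ratio halves every 72/6.1 ≈ 11.80 years.
An 8.5× gap takes log₂(8.5) ≈ 3.09 halvings to close: 3.09 × 11.80 ≈ 36 years.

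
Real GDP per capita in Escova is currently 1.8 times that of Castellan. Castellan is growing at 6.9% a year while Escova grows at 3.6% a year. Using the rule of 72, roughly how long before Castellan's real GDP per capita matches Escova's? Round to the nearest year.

19 years

The growth-rate gap is 6.9% − 3.6% = 3.3 percentage points.
So the ratio between them halves every 72/3.3 ≈ 21.82 years.
A 1.8 times gap takes log₂(1.8) ≈ 0.85 halvings to close: 0.85 × 21.82 ≈ 19 years.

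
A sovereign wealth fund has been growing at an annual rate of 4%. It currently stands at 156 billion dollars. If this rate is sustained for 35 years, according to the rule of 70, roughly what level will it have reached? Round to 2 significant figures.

It doubles every 70/4 ≈ 17.50 years, so 35 years is 2.00 doublings.
2^2.00 ≈ 4.00; 156 × 4.00 ≈ 620 billion dollars.

around 620 billion dollars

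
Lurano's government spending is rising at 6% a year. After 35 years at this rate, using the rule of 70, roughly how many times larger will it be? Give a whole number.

70/6 ≈ 11.67 years per doubling.
35 years fits 3 doublings: 2^3 = 8.

8 times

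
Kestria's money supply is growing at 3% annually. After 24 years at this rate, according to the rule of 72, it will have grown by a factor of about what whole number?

≈ 2 times

72/3 ≈ 24.00 years per doubling.
24 years fits 1 doubling: 2^1 = 2.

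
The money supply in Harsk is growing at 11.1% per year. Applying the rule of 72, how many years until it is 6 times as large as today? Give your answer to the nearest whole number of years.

17 years

At 11.1% it doubles every 72/11.1 ≈ 6.49 years.
Reaching 6× takes log₂(6) ≈ 2.58 doublings.
2.58 × 6.49 ≈ 17 years.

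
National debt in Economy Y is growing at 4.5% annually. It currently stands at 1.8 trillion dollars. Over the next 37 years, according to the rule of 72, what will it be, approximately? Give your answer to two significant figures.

Doubling time ≈ 72/4.5 = 16.00 years.
37 years is 37/16.00 ≈ 2.31 doublings, a factor of 2^2.31 ≈ 4.96.
1.8 × 4.96 ≈ 8.9 trillion dollars.

about 8.9 trillion dollars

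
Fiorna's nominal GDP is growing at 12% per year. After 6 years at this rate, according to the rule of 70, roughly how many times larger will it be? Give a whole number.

70/12 ≈ 5.83 years per doubling.
6 years fits 1 doubling: 2^1 = 2.

about 2 times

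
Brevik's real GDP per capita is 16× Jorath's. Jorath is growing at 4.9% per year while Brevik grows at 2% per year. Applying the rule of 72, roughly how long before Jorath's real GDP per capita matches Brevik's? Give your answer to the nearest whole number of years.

99 years

Jorath gains on Brevik at 4.9% − 2% = 2.9 points a year.
At that relative rate the gap halves every 72/2.9 ≈ 24.83 years.
A 16× gap closes after 4 halvings: 4 × 24.83 ≈ 99 years.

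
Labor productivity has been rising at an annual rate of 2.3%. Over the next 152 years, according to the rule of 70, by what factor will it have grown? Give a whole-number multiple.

about 32 times

At 2.3% one doubling takes ≈ 30.43 years; 152 years is 5 of them, so ×32.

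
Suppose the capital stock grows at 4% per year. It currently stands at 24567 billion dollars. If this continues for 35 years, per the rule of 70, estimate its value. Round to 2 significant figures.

Doubling time ≈ 70/4 = 17.50 years.
35 years is 35/17.50 ≈ 2.00 doublings, a factor of 2^2.00 ≈ 4.00.
24567 × 4.00 ≈ 98000 billion dollars.

≈ 98000 billion dollars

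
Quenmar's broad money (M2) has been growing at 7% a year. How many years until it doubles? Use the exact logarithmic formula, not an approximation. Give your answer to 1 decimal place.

10.2 years

t = ln(2) / ln(1 + 0.07) = 0.6931 / 0.067659 ≈ 10.24.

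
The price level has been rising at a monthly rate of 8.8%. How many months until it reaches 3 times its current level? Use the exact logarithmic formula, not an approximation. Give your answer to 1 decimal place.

t = ln(3) / ln(1 + 0.088) = 1.0986 / 0.084341 ≈ 13.03.

13.0 months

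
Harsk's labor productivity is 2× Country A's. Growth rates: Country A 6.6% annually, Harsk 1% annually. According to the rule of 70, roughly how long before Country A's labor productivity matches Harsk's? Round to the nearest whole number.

about 13 years

The growth-rate gap is 6.6% − 1% = 5.6 percentage points.
So the ratio between them halves every 70/5.6 ≈ 12.50 years.
A 2× gap closes after 1 halving: 1 × 12.50 ≈ 13 years.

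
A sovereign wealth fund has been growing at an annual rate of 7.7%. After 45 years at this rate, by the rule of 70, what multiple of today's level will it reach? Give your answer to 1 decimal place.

around 30.9 times

Doubling time ≈ 70/7.7 = 9.09 years.
45 years / 9.09 ≈ 4.95 doublings → factor 2^4.95 ≈ 30.9.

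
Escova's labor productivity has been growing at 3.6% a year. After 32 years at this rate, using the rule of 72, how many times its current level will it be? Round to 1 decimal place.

about 3.0 times

Doubling time ≈ 72/3.6 = 20.00 years.
32 years / 20.00 ≈ 1.60 doublings → factor 2^1.60 ≈ 3.0.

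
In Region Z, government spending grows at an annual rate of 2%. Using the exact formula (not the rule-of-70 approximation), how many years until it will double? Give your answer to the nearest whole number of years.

35 years

t = ln(2) / ln(1 + 0.02) = 0.6931 / 0.019803 ≈ 35.00.
≈ 35 years.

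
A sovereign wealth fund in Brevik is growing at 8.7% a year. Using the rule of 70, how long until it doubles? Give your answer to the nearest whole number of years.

At 8.7%, doubling takes about 70/8.7 = 8.05 years.

about 8 years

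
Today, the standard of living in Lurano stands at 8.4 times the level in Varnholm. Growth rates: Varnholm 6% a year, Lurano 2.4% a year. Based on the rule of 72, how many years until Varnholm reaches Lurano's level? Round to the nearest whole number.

61 years

Varnholm gains on Lurano at 6% − 2.4% = 3.6 points a year.
At that relative rate the gap halves every 72/3.6 ≈ 20.00 years.
An 8.4 times gap takes log₂(8.4) ≈ 3.07 halvings to close: 3.07 × 20.00 ≈ 61 years.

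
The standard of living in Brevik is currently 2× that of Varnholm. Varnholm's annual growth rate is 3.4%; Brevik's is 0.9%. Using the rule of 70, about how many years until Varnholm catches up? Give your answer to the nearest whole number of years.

about 28 years

What matters is the difference: 2.5 pp.
Rule of 70 on the gap: the ratio halves every 70/2.5 ≈ 28.00 years.
A 2× gap closes after 1 halving: 1 × 28.00 ≈ 28 years.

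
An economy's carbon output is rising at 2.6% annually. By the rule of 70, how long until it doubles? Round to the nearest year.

approximately 27 years

70/2.6 ≈ 26.92, so it doubles roughly every 27 years.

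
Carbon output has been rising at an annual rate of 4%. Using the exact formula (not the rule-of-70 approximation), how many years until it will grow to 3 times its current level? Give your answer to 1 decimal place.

t = ln(3) / ln(1 + 0.04) = 1.0986 / 0.039221 ≈ 28.01.

28.0 years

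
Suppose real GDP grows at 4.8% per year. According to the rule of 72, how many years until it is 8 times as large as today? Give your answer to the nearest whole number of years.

Doubling time ≈ 72/4.8 = 15.00 years.
Getting to 8× needs 3 doublings: 3 × 15.00 ≈ 45 years.

approximately 45 years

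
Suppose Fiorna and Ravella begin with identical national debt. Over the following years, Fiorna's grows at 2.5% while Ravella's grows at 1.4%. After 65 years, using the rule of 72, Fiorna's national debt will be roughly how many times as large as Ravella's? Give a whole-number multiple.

Only the 1.1-point difference matters.
72/1.1 ≈ 65.45 years per doubling of the ratio; 65 years gives 0.99 doublings, so ≈ 2×.

roughly 2 times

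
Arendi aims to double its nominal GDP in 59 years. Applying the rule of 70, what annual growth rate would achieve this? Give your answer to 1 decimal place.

about 1.2%

70 / 59 ≈ 1.19, so about 1.2% annually.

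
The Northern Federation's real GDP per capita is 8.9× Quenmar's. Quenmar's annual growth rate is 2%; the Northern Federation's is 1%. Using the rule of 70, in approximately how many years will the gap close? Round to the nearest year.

≈ 221 years

What matters is the difference: 1 pp.
Rule of 70 on the gap: the ratio halves every 70/1 ≈ 70.00 years.
An 8.9× gap takes log₂(8.9) ≈ 3.15 halvings to close: 3.15 × 70.00 ≈ 221 years.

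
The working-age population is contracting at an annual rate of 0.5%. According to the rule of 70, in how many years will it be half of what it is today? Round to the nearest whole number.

around 140 years

Falling at 0.5%, it halves about every 70/0.5 = 140.00 years.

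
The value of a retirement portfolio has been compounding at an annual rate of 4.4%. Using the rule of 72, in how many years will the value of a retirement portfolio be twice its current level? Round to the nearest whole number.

approximately 16 years

At 4.4%, doubling takes about 72/4.4 = 16.36 years.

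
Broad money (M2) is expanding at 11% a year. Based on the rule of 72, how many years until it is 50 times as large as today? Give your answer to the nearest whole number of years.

roughly 37 years

Doubling time ≈ 72/11 = 6.55 years.
50× is log₂ 50 ≈ 5.64 doublings, so ≈ 5.64 × 6.55 = 37 years.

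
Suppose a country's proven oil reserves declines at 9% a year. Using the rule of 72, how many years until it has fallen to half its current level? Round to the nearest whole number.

Halving time ≈ 72 / 9 = 8.00 → 8 years.

8 years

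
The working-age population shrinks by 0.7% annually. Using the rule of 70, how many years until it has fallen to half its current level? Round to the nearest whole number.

Halving time ≈ 70 / 0.7 = 100.00 → 100 years.

100 years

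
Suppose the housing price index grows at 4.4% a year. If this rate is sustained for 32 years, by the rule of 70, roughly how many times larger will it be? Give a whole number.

At 4.4% one doubling takes ≈ 15.91 years; 32 years is 2 of them, so ×4.

4 times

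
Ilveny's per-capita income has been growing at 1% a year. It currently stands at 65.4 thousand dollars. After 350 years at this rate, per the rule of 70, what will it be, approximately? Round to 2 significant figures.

It doubles every 70/1 ≈ 70.00 years, so 350 years is 5.00 doublings.
2^5.00 ≈ 32.00; 65.4 × 32.00 ≈ 2100 thousand dollars.

2100 thousand dollars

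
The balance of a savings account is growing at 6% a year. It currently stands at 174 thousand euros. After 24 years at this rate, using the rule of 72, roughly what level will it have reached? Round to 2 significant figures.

about 700 thousand euros

Doubling time ≈ 72/6 = 12.00 years.
24 years is 24/12.00 ≈ 2.00 doublings, a factor of 2^2.00 ≈ 4.00.
174 × 4.00 ≈ 700 thousand euros.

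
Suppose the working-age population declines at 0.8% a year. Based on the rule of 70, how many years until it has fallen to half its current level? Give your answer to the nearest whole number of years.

roughly 88 years

Halving time ≈ 70 / 0.8 = 87.50 → 88 years.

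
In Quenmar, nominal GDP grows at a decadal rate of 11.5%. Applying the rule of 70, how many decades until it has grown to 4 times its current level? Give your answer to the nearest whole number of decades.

approximately 12 decades

Doubling time ≈ 70/11.5 = 6.09 decades.
4× is 2 doublings, so 2 × 6.09 ≈ 12 decades.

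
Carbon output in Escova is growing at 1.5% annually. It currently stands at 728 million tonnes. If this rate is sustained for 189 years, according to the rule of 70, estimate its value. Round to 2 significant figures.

Doubling time ≈ 70/1.5 = 46.67 years.
189 years is 189/46.67 ≈ 4.05 doublings, a factor of 2^4.05 ≈ 16.56.
728 × 16.56 ≈ 12000 million tonnes.

roughly 12000 million tonnes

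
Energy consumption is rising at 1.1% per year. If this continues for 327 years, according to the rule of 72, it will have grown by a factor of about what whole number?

about 32 times

At 1.1% one doubling takes ≈ 65.45 years; 327 years is 5 of them, so ×32.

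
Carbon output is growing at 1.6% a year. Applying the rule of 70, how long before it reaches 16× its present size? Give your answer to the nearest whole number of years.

At 1.6% it doubles every 70/1.6 ≈ 43.75 years.
Getting to 16× needs 4 doublings: 4 × 43.75 ≈ 175 years.

about 175 years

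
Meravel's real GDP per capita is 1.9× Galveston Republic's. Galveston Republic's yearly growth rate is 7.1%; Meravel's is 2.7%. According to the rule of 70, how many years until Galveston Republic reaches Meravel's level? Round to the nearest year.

about 15 years

Galveston Republic gains on Meravel at 7.1% − 2.7% = 4.4 points a year.
At that relative rate the gap halves every 70/4.4 ≈ 15.91 years.
A 1.9× gap takes log₂(1.9) ≈ 0.93 halvings to close: 0.93 × 15.91 ≈ 15 years.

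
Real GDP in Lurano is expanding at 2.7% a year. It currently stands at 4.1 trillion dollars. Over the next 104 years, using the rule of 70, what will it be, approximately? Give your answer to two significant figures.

roughly 66 trillion dollars

It doubles every 70/2.7 ≈ 25.93 years, so 104 years is 4.01 doublings.
2^4.01 ≈ 16.11; 4.1 × 16.11 ≈ 66 trillion dollars.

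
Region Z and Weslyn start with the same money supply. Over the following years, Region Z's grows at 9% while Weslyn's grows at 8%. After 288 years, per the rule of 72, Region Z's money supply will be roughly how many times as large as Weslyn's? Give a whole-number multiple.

≈ 16 times

Only the 1-point difference matters.
72/1 ≈ 72.00 years per doubling of the ratio; 288 years gives 4.00 doublings, so ≈ 16×.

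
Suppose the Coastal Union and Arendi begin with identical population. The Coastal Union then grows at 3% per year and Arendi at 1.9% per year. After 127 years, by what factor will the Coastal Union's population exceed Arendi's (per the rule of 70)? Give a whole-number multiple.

Only the 1.1-point difference matters.
70/1.1 ≈ 63.64 years per doubling of the ratio; 127 years gives 2.00 doublings, so ≈ 4×.

around 4 times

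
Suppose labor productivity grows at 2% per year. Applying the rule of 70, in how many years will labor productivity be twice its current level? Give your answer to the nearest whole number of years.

70/2 ≈ 35.00, so it doubles roughly every 35 years.

about 35 years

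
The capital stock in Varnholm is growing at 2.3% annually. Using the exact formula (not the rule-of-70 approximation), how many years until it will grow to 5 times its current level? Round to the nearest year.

71 years

t = ln(5) / ln(1 + 0.023) = 1.6094 / 0.022739 ≈ 70.78.
≈ 71 years.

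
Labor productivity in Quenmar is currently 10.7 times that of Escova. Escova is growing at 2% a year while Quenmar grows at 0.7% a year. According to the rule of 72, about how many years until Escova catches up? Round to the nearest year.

What matters is the difference: 1.3 pp.
Rule of 72 on the gap: the ratio halves every 72/1.3 ≈ 55.38 years.
A 10.7 times gap takes log₂(10.7) ≈ 3.42 halvings to close: 3.42 × 55.38 ≈ 189 years.

around 189 years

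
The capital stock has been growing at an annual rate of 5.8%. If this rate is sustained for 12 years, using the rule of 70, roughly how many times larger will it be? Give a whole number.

At 5.8% one doubling takes ≈ 12.07 years; 12 years is 1 of them, so ×2.

around 2 times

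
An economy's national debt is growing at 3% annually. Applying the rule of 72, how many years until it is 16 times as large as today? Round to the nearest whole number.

One doubling takes 72/3 = 24.00 years.
16 = 2^4, so 4 doublings → 96 years.

around 96 years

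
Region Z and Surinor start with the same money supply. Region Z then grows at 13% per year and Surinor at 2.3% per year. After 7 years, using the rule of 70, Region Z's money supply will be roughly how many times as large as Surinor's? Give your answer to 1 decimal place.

≈ 2.1 times

Rate gap = 13% − 2.3% = 10.7 points.
The ratio doubles every 70/10.7 ≈ 6.54 years.
7/6.54 ≈ 1.07 doublings → ratio ≈ 2^1.07 ≈ 2.1.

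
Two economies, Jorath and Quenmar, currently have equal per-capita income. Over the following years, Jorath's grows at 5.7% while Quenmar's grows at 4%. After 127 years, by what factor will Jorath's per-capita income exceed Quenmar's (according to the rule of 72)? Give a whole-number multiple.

Rate gap = 5.7% − 4% = 1.7 points.
The ratio doubles every 72/1.7 ≈ 42.35 years.
127/42.35 ≈ 3.00 doublings → ratio ≈ 2^3.00 ≈ 8.

roughly 8 times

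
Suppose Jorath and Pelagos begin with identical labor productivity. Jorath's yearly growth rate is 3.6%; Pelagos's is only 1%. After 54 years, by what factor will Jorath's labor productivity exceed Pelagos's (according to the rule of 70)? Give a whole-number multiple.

around 4 times

Jorath pulls ahead at 2.6 pp per year, so the ratio doubles every 70/2.6 ≈ 26.92 years.
In 54 years that's 2.01 doublings: 2^2.01 ≈ 4.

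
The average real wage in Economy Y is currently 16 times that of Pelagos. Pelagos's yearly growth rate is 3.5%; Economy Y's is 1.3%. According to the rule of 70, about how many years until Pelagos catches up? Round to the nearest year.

Pelagos gains on Economy Y at 3.5% − 1.3% = 2.2 points a year.
At that relative rate the gap halves every 70/2.2 ≈ 31.82 years.
A 16 times gap closes after 4 halvings: 4 × 31.82 ≈ 127 years.

roughly 127 years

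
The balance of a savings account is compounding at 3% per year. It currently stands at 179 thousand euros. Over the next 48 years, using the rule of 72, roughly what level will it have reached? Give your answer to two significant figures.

Doubling time ≈ 72/3 = 24.00 years.
48 years is 48/24.00 ≈ 2.00 doublings, a factor of 2^2.00 ≈ 4.00.
179 × 4.00 ≈ 720 thousand euros.

around 720 thousand euros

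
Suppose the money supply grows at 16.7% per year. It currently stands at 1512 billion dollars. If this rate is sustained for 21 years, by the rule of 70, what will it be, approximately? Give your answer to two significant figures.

Doubling time ≈ 70/16.7 = 4.19 years.
21 years is 21/4.19 ≈ 5.01 doublings, a factor of 2^5.01 ≈ 32.22.
1512 × 32.22 ≈ 49000 billion dollars.

roughly 49000 billion dollars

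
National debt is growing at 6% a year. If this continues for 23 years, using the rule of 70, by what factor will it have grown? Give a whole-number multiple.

70/6 ≈ 11.67 years per doubling.
23 years fits 2 doublings: 2^2 = 4.

around 4 times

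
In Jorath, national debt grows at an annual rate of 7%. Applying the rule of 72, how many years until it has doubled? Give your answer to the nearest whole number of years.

At 7%, doubling takes about 72/7 = 10.29 years.

around 10 years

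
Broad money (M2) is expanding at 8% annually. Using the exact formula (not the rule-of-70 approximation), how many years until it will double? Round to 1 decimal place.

9.0 years

t = ln(2) / ln(1 + 0.08) = 0.6931 / 0.076961 ≈ 9.01.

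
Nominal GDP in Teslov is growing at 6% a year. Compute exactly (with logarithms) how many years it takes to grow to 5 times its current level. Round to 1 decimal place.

27.6 years

t = ln(5) / ln(1 + 0.06) = 1.6094 / 0.058269 ≈ 27.62.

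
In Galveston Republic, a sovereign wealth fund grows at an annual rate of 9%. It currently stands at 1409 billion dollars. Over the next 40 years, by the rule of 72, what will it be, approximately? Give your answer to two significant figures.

It doubles every 72/9 ≈ 8.00 years, so 40 years is 5.00 doublings.
2^5.00 ≈ 32.00; 1409 × 32.00 ≈ 45000 billion dollars.

approximately 45000 billion dollars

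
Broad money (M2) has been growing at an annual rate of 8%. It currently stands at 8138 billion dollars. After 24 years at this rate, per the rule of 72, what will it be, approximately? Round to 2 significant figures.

≈ 52000 billion dollars

Doubling time ≈ 72/8 = 9.00 years.
24 years is 24/9.00 ≈ 2.67 doublings, a factor of 2^2.67 ≈ 6.36.
8138 × 6.36 ≈ 52000 billion dollars.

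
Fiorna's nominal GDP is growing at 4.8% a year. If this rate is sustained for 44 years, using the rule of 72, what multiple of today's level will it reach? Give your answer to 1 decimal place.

Doubles every ≈ 15.00 years (72/4.8).
44 years is 2.93 doublings; 2^2.93 ≈ 7.6×.

7.6 times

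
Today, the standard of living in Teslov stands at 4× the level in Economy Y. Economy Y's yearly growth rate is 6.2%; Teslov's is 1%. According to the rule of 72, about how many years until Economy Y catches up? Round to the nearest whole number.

The growth-rate gap is 6.2% − 1% = 5.2 percentage points.
So the ratio between them halves every 72/5.2 ≈ 13.85 years.
A 4× gap closes after 2 halvings: 2 × 13.85 ≈ 28 years.

roughly 28 years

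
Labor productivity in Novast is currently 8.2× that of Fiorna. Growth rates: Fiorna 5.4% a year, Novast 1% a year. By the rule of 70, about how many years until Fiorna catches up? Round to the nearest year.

What matters is the difference: 4.4 pp.
Rule of 70 on the gap: the ratio halves every 70/4.4 ≈ 15.91 years.
An 8.2× gap takes log₂(8.2) ≈ 3.04 halvings to close: 3.04 × 15.91 ≈ 48 years.

≈ 48 years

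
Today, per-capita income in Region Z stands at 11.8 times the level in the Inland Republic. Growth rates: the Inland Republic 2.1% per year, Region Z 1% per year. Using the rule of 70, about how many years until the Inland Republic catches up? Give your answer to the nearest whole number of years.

the Inland Republic gains on Region Z at 2.1% − 1% = 1.1 points a year.
At that relative rate the gap halves every 70/1.1 ≈ 63.64 years.
An 11.8 times gap takes log₂(11.8) ≈ 3.56 halvings to close: 3.56 × 63.64 ≈ 227 years.

≈ 227 years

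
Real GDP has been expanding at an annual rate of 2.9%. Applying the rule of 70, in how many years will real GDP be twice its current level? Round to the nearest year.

Doubling time ≈ 70 / 2.9 = 24.14 years.

about 24 years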